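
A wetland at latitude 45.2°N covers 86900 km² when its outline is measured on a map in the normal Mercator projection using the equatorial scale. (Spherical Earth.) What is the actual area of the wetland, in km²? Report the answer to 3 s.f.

43100 km²

The Mercator projection is conformal; its linear scale factor is the same in every direction and equals sec φ = 1/cos φ.
Areal scale = k² = sec²φ = 1/cos²(45.2°) = 1/0.7046² = 2.014.
True area = apparent / (areal scale) = 86900 / 2.014 ≈ 43100 km².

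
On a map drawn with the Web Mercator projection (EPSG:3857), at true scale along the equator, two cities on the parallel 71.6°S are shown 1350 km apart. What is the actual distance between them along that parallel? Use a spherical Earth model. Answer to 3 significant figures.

426 km

For Mercator, h = k = sec φ (a conformal cylindrical projection has a single point scale, 1/cos φ).
Along the parallel at 71.6°, map distances are exaggerated by k = sec 71.6° = 3.168.
True distance = 1350 / 3.168 = 1350 × cos 71.6° ≈ 426 km.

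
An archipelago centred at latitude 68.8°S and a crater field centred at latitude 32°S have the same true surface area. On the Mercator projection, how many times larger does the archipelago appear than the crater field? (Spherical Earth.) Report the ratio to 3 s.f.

Mercator is conformal with k = sec φ, so areal scale = k² = sec²φ.
At 68.8°: sec²(68.8°) = 1/0.3616² = 7.647.
At 32°: sec²(32°) = 1/0.8480² = 1.390.
Ratio = 7.647/1.390 = cos²(32°)/cos²(68.8°) ≈ 5.50.

5.50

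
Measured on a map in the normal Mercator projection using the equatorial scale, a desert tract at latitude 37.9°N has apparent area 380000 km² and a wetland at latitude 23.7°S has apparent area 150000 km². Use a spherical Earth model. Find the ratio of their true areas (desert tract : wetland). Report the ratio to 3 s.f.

On Mercator the areal scale is sec²φ, so true area = apparent × cos²φ.
True area of desert tract: 380000 × cos²(37.9°) = 380000 × 0.6227 = 236600 km².
True area of wetland: 150000 × cos²(23.7°) = 150000 × 0.8384 = 125800 km².
Ratio = 236600 / 125800 ≈ 1.88.

1.88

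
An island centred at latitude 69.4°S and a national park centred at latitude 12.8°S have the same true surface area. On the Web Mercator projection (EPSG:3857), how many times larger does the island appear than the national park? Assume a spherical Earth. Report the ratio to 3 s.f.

Mercator is conformal with k = sec φ, so areal scale = k² = sec²φ.
At 69.4°: sec²(69.4°) = 1/0.3518² = 8.078.
At 12.8°: sec²(12.8°) = 1/0.9751² = 1.052.
Ratio = 8.078/1.052 = cos²(12.8°)/cos²(69.4°) ≈ 7.68.

7.68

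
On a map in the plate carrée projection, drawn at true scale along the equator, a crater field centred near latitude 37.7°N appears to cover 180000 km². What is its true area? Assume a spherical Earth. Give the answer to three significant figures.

Plate carrée maps x = Rλ, y = Rφ. The meridian scale is h = 1 and the parallel scale is k = 1/cos φ = sec φ.
Areal scale = h·k = 1 × sec φ; at 37.7°, h = 1.000, k = 1.264, so h·k = 1.264.
True area = apparent / (areal scale) = 180000 / 1.264 ≈ 142000 km².

142000 km²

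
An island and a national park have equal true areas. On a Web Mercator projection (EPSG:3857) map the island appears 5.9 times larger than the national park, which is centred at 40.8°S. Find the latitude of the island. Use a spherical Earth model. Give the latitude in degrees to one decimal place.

71.8°

For equal true areas on Mercator, apparent areas scale as sec²φ, so the ratio is cos²φ₂ / cos²φ₁.
cos²φ₂ / cos²φ₁ = 5.9  ⇒  cos φ₁ = cos 40.8° / √5.9 = 0.7570/2.429 = 0.3116.
φ₁ = arccos(0.3116) ≈ 71.8°.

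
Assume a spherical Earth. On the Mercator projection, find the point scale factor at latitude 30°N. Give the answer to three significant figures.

Mercator is conformal, so the point scale is isotropic: h = k = sec φ = 1/cos φ.
k = 1/cos 30° = 1/0.8660 = 1.155.

1.15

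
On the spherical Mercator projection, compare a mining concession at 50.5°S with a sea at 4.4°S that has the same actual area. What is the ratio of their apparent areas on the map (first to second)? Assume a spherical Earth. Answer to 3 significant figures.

Mercator is conformal with k = sec φ, so areal scale = k² = sec²φ.
At 50.5°: sec²(50.5°) = 1/0.6361² = 2.472.
At 4.4°: sec²(4.4°) = 1/0.9971² = 1.006.
Ratio = 2.472/1.006 = cos²(4.4°)/cos²(50.5°) ≈ 2.46.

2.46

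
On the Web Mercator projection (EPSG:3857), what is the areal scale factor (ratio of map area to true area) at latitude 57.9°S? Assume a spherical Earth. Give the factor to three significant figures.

For Mercator, h = k = sec φ (a conformal cylindrical projection has a single point scale, 1/cos φ).
Areal scale = k² = sec²φ = 1/cos²(57.9°) = 1/0.5314² = 3.541.

3.54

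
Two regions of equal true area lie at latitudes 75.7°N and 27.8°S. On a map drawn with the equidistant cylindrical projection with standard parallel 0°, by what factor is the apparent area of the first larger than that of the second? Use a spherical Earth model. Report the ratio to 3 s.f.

3.58

For the equirectangular projection with φ₀ = 0 (plate carrée), h = 1 along meridians and k = sec φ along parallels.
Areal scale at 75.7°: h·k = 1.000 × 4.049 = 4.049.
Areal scale at 27.8°: h·k = 1.000 × 1.130 = 1.130.
Ratio = 4.049/1.130 ≈ 3.58.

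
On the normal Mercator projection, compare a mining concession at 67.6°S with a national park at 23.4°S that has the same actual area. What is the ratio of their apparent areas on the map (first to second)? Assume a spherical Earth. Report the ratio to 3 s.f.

5.80

On Mercator, area is exaggerated by sec²φ = 1/cos²φ.
At 67.6°: sec²(67.6°) = 1/0.3811² = 6.886.
At 23.4°: sec²(23.4°) = 1/0.9178² = 1.187.
Ratio = 6.886/1.187 = cos²(23.4°)/cos²(67.6°) ≈ 5.80.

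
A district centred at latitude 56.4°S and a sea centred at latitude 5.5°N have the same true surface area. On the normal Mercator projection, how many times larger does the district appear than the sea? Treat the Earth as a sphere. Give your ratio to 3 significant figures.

3.24

Mercator areal scale is sec²φ.
At 56.4°: sec²(56.4°) = 1/0.5534² = 3.265.
At 5.5°: sec²(5.5°) = 1/0.9954² = 1.009.
Ratio = 3.265/1.009 = cos²(5.5°)/cos²(56.4°) ≈ 3.24.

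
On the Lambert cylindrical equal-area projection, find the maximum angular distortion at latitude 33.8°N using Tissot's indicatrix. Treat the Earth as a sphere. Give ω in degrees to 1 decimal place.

21.1°

The Lambert cylindrical equal-area projection is the cylindrical equal-area projection with its standard parallel at the equator (φ₀ = 0). For cylindrical equal-area with standard parallel φ₀, h = cos φ / cos φ₀ and k = cos φ₀ / cos φ, so h·k = 1.
At 33.8°: h = 0.8310, k = 1.203; principal scales a = 1.203, b = 0.8310.
sin(ω/2) = (a − b)/(a + b) = 0.3724/2.034 = 0.1831, so ω = 2 arcsin(0.1831) ≈ 21.1°.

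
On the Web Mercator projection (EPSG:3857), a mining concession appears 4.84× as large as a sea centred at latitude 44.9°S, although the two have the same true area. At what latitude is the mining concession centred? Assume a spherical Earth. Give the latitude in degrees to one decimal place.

71.2°

Mercator areal scale is sec²φ, so apparent-area ratio = sec²φ₁ / sec²φ₂ = cos²φ₂ / cos²φ₁.
cos²φ₂ / cos²φ₁ = 4.84  ⇒  cos φ₁ = cos 44.9° / √4.84 = 0.7083/2.200 = 0.3220.
φ₁ = arccos(0.3220) ≈ 71.2°.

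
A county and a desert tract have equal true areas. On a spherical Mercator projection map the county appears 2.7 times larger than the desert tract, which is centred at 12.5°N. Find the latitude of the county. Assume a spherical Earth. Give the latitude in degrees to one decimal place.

53.5°

For equal true areas on Mercator, apparent areas scale as sec²φ, so the ratio is cos²φ₂ / cos²φ₁.
cos²φ₂ / cos²φ₁ = 2.7  ⇒  cos φ₁ = cos 12.5° / √2.7 = 0.9763/1.643 = 0.5942.
φ₁ = arccos(0.5942) ≈ 53.5°.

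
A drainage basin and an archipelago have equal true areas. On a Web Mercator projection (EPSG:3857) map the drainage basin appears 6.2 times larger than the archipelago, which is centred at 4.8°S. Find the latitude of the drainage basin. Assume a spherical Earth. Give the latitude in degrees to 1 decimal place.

Mercator areal scale is sec²φ, so apparent-area ratio = sec²φ₁ / sec²φ₂ = cos²φ₂ / cos²φ₁.
cos²φ₂ / cos²φ₁ = 6.2  ⇒  cos φ₁ = cos 4.8° / √6.2 = 0.9965/2.490 = 0.4002.
φ₁ = arccos(0.4002) ≈ 66.4°.

66.4°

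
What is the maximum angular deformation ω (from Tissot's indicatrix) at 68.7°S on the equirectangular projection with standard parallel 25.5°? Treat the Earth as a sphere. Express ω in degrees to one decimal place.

50.4°

The equidistant cylindrical projection with φ₀ = 25.5° has h = 1 (meridians true) and k = cos φ₀ / cos φ along parallels.
At 68.7°: h = 1.000, k = 2.485; principal scales a = 2.485, b = 1.000.
sin(ω/2) = (a − b)/(a + b) = 1.485/3.485 = 0.4261, so ω = 2 arcsin(0.4261) ≈ 50.4°.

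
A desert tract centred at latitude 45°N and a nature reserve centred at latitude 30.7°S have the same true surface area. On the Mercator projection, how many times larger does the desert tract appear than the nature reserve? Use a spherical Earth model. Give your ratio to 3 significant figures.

Mercator is conformal with k = sec φ, so areal scale = k² = sec²φ.
At 45°: sec²(45°) = 1/0.7071² = 2.000.
At 30.7°: sec²(30.7°) = 1/0.8599² = 1.353.
Ratio = 2.000/1.353 = cos²(30.7°)/cos²(45°) ≈ 1.48.

1.48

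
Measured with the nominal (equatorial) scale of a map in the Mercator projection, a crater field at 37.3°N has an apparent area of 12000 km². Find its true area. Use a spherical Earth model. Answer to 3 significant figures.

7590 km²

The Mercator projection is conformal; its linear scale factor is the same in every direction and equals sec φ = 1/cos φ.
Areal scale = k² = sec²φ = 1/cos²(37.3°) = 1/0.7955² = 1.580.
True area = apparent / (areal scale) = 12000 / 1.580 ≈ 7590 km².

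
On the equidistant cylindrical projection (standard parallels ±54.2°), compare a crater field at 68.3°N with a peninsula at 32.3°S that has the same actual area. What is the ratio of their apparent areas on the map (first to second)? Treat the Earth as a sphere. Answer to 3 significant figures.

With standard parallel φ₀ = 54.2°, the equirectangular projection gives x = Rλ cos φ₀, y = Rφ, so h = 1 and k = cos 54.2° / cos φ.
Areal scale at 68.3°: h·k = 1.000 × 1.582 = 1.582.
Areal scale at 32.3°: h·k = 1.000 × 0.6920 = 0.6920.
Ratio = 1.582/0.6920 ≈ 2.29.

2.29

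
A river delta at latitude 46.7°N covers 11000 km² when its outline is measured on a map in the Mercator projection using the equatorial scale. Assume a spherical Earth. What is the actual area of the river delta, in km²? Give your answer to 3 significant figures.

Mercator is conformal, so the point scale is isotropic: h = k = sec φ = 1/cos φ.
Areal scale = k² = sec²φ = 1/cos²(46.7°) = 1/0.6858² = 2.126.
True area = apparent / (areal scale) = 11000 / 2.126 ≈ 5170 km².

5170 km²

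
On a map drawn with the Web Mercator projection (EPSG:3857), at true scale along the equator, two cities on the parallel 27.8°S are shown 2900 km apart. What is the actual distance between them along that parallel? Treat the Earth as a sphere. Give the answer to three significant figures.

2570 km

Mercator is conformal, so the point scale is isotropic: h = k = sec φ = 1/cos φ.
Along the parallel at 27.8°, map distances are exaggerated by k = sec 27.8° = 1.130.
True distance = 2900 / 1.130 = 2900 × cos 27.8° ≈ 2570 km.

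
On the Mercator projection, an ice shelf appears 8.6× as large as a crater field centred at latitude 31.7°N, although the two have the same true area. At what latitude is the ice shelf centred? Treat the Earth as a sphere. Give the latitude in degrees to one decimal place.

73.1°

Mercator areal scale is sec²φ, so apparent-area ratio = sec²φ₁ / sec²φ₂ = cos²φ₂ / cos²φ₁.
cos²φ₂ / cos²φ₁ = 8.6  ⇒  cos φ₁ = cos 31.7° / √8.6 = 0.8508/2.933 = 0.2901.
φ₁ = arccos(0.2901) ≈ 73.1°.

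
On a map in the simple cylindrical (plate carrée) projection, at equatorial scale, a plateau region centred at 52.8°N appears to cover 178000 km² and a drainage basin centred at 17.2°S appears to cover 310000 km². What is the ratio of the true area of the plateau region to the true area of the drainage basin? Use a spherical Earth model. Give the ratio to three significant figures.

0.363

Plate carrée has h = 1 and k = sec φ, giving areal scale sec φ; true area = (apparent area) · cos φ.
True area of plateau region: 178000 × cos(52.8°) = 178000 × 0.6046 = 107600 km².
True area of drainage basin: 310000 × cos(17.2°) = 310000 × 0.9553 = 296100 km².
Ratio = 107600 / 296100 ≈ 0.363.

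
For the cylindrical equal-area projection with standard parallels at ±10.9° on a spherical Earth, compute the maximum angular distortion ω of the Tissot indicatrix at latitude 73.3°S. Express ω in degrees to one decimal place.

114.8°

A cylindrical equal-area projection with standard parallel φ₀ has meridian scale h = cos φ / cos φ₀ and parallel scale k = cos φ₀ / cos φ (so areas are preserved, h·k = 1).
At 73.3°: h = 0.2926, k = 3.417; principal scales a = 3.417, b = 0.2926.
sin(ω/2) = (a − b)/(a + b) = 3.125/3.710 = 0.8422, so ω = 2 arcsin(0.8422) ≈ 114.8°.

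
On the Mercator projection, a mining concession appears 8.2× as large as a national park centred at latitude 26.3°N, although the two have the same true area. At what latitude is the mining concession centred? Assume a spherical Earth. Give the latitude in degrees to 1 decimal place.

On Mercator, (apparent₁)/(apparent₂) = sec²φ₁ / sec²φ₂ when true areas are equal.
cos²φ₂ / cos²φ₁ = 8.2  ⇒  cos φ₁ = cos 26.3° / √8.2 = 0.8965/2.864 = 0.3131.
φ₁ = arccos(0.3131) ≈ 71.8°.

71.8°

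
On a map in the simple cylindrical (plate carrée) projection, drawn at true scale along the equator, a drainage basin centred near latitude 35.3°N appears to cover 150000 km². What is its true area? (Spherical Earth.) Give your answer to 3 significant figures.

122000 km²

In the plate carrée (x = Rλ, y = Rφ), meridians are true-scale (h = 1) and parallels are stretched by k = sec φ.
Areal scale = h·k = 1 × sec φ; at 35.3°, h = 1.000, k = 1.225, so h·k = 1.225.
True area = apparent / (areal scale) = 150000 / 1.225 ≈ 122000 km².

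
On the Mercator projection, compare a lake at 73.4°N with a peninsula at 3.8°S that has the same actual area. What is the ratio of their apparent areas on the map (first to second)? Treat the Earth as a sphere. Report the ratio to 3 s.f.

Mercator areal scale is sec²φ.
At 73.4°: sec²(73.4°) = 1/0.2857² = 12.25.
At 3.8°: sec²(3.8°) = 1/0.9978² = 1.004.
Ratio = 12.25/1.004 = cos²(3.8°)/cos²(73.4°) ≈ 12.2.

12.2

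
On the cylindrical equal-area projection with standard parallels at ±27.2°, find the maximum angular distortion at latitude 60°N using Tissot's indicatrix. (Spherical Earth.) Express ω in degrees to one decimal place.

A cylindrical equal-area projection with standard parallel φ₀ has meridian scale h = cos φ / cos φ₀ and parallel scale k = cos φ₀ / cos φ (so areas are preserved, h·k = 1).
At 60°: h = 0.5622, k = 1.779; principal scales a = 1.779, b = 0.5622.
sin(ω/2) = (a − b)/(a + b) = 1.217/2.341 = 0.5197, so ω = 2 arcsin(0.5197) ≈ 62.6°.

62.6°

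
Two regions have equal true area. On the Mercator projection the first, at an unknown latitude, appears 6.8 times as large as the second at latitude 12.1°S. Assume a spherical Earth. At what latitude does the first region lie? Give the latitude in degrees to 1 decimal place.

68.0°

For equal true areas on Mercator, apparent areas scale as sec²φ, so the ratio is cos²φ₂ / cos²φ₁.
cos²φ₂ / cos²φ₁ = 6.8  ⇒  cos φ₁ = cos 12.1° / √6.8 = 0.9778/2.608 = 0.3750.
φ₁ = arccos(0.3750) ≈ 68.0°.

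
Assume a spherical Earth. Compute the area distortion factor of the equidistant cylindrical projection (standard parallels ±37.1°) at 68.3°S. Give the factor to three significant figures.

2.16

With standard parallel φ₀ = 37.1°, the equirectangular projection gives x = Rλ cos φ₀, y = Rφ, so h = 1 and k = cos 37.1° / cos φ.
Areal scale = h·k = 1 × cos φ₀ / cos φ; at 68.3°, h = 1.000, k = 2.157, so h·k = 2.157.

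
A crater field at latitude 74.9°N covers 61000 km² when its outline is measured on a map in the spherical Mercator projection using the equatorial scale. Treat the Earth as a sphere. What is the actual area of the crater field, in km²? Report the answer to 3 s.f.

The Mercator projection is conformal; its linear scale factor is the same in every direction and equals sec φ = 1/cos φ.
Areal scale = k² = sec²φ = 1/cos²(74.9°) = 1/0.2605² = 14.74.
True area = apparent / (areal scale) = 61000 / 14.74 ≈ 4140 km².

4140 km²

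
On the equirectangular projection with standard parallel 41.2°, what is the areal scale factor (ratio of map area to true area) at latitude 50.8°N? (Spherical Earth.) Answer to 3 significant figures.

In the equirectangular projection with standard parallel φ₀ = 41.2° (x = Rλ cos φ₀, y = Rφ), meridians are true-scale (h = 1) and the parallel scale is k = cos φ₀ / cos φ.
Areal scale = h·k = 1 × cos φ₀ / cos φ; at 50.8°, h = 1.000, k = 1.190, so h·k = 1.190.

1.19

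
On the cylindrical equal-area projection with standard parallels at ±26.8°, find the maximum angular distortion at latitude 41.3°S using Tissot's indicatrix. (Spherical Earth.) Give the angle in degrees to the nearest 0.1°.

Cylindrical equal-area (φ₀ = 26.8°): h = cos φ / cos 26.8° along meridians, k = cos 26.8° / cos φ along parallels; h·k = 1.
At 41.3°: h = 0.8417, k = 1.188; principal scales a = 1.188, b = 0.8417.
sin(ω/2) = (a − b)/(a + b) = 0.3464/2.030 = 0.1707, so ω = 2 arcsin(0.1707) ≈ 19.7°.

19.7°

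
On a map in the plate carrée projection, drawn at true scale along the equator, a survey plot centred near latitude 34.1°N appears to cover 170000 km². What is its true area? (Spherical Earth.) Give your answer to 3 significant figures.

141000 km²

For the equirectangular projection with φ₀ = 0 (plate carrée), h = 1 along meridians and k = sec φ along parallels.
Areal scale = h·k = 1 × sec φ; at 34.1°, h = 1.000, k = 1.208, so h·k = 1.208.
True area = apparent / (areal scale) = 170000 / 1.208 ≈ 141000 km².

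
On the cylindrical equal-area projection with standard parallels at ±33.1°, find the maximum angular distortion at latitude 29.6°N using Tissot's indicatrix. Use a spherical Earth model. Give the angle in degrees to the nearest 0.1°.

For cylindrical equal-area with standard parallel φ₀, h = cos φ / cos φ₀ and k = cos φ₀ / cos φ, so h·k = 1.
At 29.6°: h = 1.038, k = 0.9635; principal scales a = 1.038, b = 0.9635.
sin(ω/2) = (a − b)/(a + b) = 0.07448/2.001 = 0.03721, so ω = 2 arcsin(0.03721) ≈ 4.3°.

4.3°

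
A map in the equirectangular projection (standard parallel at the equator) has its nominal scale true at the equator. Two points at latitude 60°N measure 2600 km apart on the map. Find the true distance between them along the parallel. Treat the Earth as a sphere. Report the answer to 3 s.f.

In the plate carrée (x = Rλ, y = Rφ), meridians are true-scale (h = 1) and parallels are stretched by k = sec φ.
Along the parallel at 60°, map distances are exaggerated by k = sec 60° = 2.000.
True distance = 2600 / 2.000 = 2600 × cos 60° ≈ 1300 km.

1300 km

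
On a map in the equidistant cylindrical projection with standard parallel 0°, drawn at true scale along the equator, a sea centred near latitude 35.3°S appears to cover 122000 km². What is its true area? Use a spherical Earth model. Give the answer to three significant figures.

Plate carrée maps x = Rλ, y = Rφ. The meridian scale is h = 1 and the parallel scale is k = 1/cos φ = sec φ.
Areal scale = h·k = 1 × sec φ; at 35.3°, h = 1.000, k = 1.225, so h·k = 1.225.
True area = apparent / (areal scale) = 122000 / 1.225 ≈ 99600 km².

99600 km²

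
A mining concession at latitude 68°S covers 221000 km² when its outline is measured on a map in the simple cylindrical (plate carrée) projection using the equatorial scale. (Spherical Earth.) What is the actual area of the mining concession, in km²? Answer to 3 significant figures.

In the plate carrée (x = Rλ, y = Rφ), meridians are true-scale (h = 1) and parallels are stretched by k = sec φ.
Areal scale = h·k = 1 × sec φ; at 68°, h = 1.000, k = 2.669, so h·k = 2.669.
True area = apparent / (areal scale) = 221000 / 2.669 ≈ 82800 km².

82800 km²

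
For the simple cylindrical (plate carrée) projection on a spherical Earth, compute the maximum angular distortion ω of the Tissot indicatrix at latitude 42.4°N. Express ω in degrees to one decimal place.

17.3°

In the plate carrée (x = Rλ, y = Rφ), meridians are true-scale (h = 1) and parallels are stretched by k = sec φ.
At 42.4°: h = 1.000, k = 1.354; principal scales a = 1.354, b = 1.000.
sin(ω/2) = (a − b)/(a + b) = 0.3542/2.354 = 0.1504, so ω = 2 arcsin(0.1504) ≈ 17.3°.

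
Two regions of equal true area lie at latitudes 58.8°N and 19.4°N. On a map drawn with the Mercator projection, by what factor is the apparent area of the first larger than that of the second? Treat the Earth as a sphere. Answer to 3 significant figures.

Mercator is conformal with k = sec φ, so areal scale = k² = sec²φ.
At 58.8°: sec²(58.8°) = 1/0.5180² = 3.726.
At 19.4°: sec²(19.4°) = 1/0.9432² = 1.124.
Ratio = 3.726/1.124 = cos²(19.4°)/cos²(58.8°) ≈ 3.32.

3.32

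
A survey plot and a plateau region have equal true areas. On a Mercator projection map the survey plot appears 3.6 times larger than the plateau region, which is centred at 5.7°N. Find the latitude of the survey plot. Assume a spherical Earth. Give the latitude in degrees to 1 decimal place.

58.4°

For equal true areas on Mercator, apparent areas scale as sec²φ, so the ratio is cos²φ₂ / cos²φ₁.
cos²φ₂ / cos²φ₁ = 3.6  ⇒  cos φ₁ = cos 5.7° / √3.6 = 0.9951/1.897 = 0.5244.
φ₁ = arccos(0.5244) ≈ 58.4°.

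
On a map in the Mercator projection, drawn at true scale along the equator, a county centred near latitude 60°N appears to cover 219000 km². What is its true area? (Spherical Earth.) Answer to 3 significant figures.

54800 km²

For Mercator, h = k = sec φ (a conformal cylindrical projection has a single point scale, 1/cos φ).
Areal scale = k² = sec²φ = 1/cos²(60°) = 1/0.5000² = 4.000.
True area = apparent / (areal scale) = 219000 / 4.000 ≈ 54800 km².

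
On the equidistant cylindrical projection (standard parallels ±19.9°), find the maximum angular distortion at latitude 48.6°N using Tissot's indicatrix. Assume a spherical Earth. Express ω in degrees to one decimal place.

In the equirectangular projection with standard parallel φ₀ = 19.9° (x = Rλ cos φ₀, y = Rφ), meridians are true-scale (h = 1) and the parallel scale is k = cos φ₀ / cos φ.
At 48.6°: h = 1.000, k = 1.422; principal scales a = 1.422, b = 1.000.
sin(ω/2) = (a − b)/(a + b) = 0.4219/2.422 = 0.1742, so ω = 2 arcsin(0.1742) ≈ 20.1°.

20.1°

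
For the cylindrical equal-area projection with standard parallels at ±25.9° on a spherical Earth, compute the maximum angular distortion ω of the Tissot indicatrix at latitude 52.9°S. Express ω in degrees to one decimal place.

44.6°

For cylindrical equal-area with standard parallel φ₀, h = cos φ / cos φ₀ and k = cos φ₀ / cos φ, so h·k = 1.
At 52.9°: h = 0.6706, k = 1.491; principal scales a = 1.491, b = 0.6706.
sin(ω/2) = (a − b)/(a + b) = 0.8207/2.162 = 0.3796, so ω = 2 arcsin(0.3796) ≈ 44.6°.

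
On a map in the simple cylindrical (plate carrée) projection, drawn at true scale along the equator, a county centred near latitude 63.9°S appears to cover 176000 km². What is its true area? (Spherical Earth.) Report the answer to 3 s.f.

77400 km²

In the plate carrée (x = Rλ, y = Rφ), meridians are true-scale (h = 1) and parallels are stretched by k = sec φ.
Areal scale = h·k = 1 × sec φ; at 63.9°, h = 1.000, k = 2.273, so h·k = 2.273.
True area = apparent / (areal scale) = 176000 / 2.273 ≈ 77400 km².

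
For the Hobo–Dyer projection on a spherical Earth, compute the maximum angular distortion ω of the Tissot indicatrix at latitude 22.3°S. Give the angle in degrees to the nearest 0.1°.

17.5°

The Hobo–Dyer projection is cylindrical equal-area with φ₀ = 37.5°. A cylindrical equal-area projection with standard parallel φ₀ has meridian scale h = cos φ / cos φ₀ and parallel scale k = cos φ₀ / cos φ (so areas are preserved, h·k = 1).
At 22.3°: h = 1.166, k = 0.8575; principal scales a = 1.166, b = 0.8575.
sin(ω/2) = (a − b)/(a + b) = 0.3087/2.024 = 0.1526, so ω = 2 arcsin(0.1526) ≈ 17.5°.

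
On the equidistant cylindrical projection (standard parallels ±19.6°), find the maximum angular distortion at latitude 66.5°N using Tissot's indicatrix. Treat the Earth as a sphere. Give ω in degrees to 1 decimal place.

In the equirectangular projection with standard parallel φ₀ = 19.6° (x = Rλ cos φ₀, y = Rφ), meridians are true-scale (h = 1) and the parallel scale is k = cos φ₀ / cos φ.
At 66.5°: h = 1.000, k = 2.363; principal scales a = 2.363, b = 1.000.
sin(ω/2) = (a − b)/(a + b) = 1.363/3.363 = 0.4052, so ω = 2 arcsin(0.4052) ≈ 47.8°.

47.8°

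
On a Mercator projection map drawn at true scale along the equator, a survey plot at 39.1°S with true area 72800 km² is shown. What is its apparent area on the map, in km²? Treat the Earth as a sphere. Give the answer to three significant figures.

121000 km²

For Mercator, h = k = sec φ (a conformal cylindrical projection has a single point scale, 1/cos φ).
Areal scale = k² = sec²φ = 1/cos²(39.1°) = 1/0.7760² = 1.660.
Apparent area = 72800 × 1.660 ≈ 121000 km².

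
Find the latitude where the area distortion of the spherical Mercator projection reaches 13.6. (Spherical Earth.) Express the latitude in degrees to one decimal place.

Mercator areal scale is sec²φ.
sec²φ = 13.6  ⇒  cos²φ = 0.07353  ⇒  cos φ = 0.2712.
φ = arccos(0.2712) ≈ 74.3°.

74.3°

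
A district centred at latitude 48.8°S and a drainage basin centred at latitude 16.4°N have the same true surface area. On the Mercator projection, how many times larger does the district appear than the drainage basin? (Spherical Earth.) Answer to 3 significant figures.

Mercator areal scale is sec²φ.
At 48.8°: sec²(48.8°) = 1/0.6587² = 2.305.
At 16.4°: sec²(16.4°) = 1/0.9593² = 1.087.
Ratio = 2.305/1.087 = cos²(16.4°)/cos²(48.8°) ≈ 2.12.

2.12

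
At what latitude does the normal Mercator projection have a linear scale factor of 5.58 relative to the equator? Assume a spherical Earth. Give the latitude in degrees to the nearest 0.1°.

Mercator scale is k = sec φ = 1/cos φ.
1/cos φ = 5.58  ⇒  cos φ = 0.1792  ⇒  φ = arccos(0.1792) ≈ 79.7°.

79.7°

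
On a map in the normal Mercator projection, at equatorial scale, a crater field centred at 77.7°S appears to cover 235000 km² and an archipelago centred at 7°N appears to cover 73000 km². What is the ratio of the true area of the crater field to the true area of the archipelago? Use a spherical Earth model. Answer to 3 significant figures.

0.148

Since Mercator area scale is 1/cos²φ, the true area equals the apparent area multiplied by cos²φ.
True area of crater field: 235000 × cos²(77.7°) = 235000 × 0.04538 = 10660 km².
True area of archipelago: 73000 × cos²(7°) = 73000 × 0.9851 = 71920 km².
Ratio = 10660 / 71920 ≈ 0.148.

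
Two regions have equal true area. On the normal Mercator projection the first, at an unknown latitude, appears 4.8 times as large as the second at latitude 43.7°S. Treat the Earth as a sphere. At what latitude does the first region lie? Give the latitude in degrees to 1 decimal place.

70.7°

For equal true areas on Mercator, apparent areas scale as sec²φ, so the ratio is cos²φ₂ / cos²φ₁.
cos²φ₂ / cos²φ₁ = 4.8  ⇒  cos φ₁ = cos 43.7° / √4.8 = 0.7230/2.191 = 0.3300.
φ₁ = arccos(0.3300) ≈ 70.7°.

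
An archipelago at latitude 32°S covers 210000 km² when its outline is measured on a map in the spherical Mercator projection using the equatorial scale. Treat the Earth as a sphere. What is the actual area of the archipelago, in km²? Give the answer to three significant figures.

The Mercator projection is conformal; its linear scale factor is the same in every direction and equals sec φ = 1/cos φ.
Areal scale = k² = sec²φ = 1/cos²(32°) = 1/0.8480² = 1.390.
True area = apparent / (areal scale) = 210000 / 1.390 ≈ 151000 km².

151000 km²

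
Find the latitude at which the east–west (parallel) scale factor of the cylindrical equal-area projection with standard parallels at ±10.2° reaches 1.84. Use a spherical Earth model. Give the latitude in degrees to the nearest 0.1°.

For cylindrical equal-area with standard parallel φ₀, h = cos φ / cos φ₀ and k = cos φ₀ / cos φ, so h·k = 1.
k = cos φ₀ / cos φ = 1.84  ⇒  cos φ = cos 10.2° / 1.84 = 0.5349.
φ = arccos(0.5349) ≈ 57.7°.

57.7°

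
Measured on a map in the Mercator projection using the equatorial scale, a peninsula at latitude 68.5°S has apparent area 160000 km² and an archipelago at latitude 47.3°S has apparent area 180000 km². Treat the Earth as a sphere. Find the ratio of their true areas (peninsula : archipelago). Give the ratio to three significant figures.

On Mercator the areal scale is sec²φ, so true area = apparent × cos²φ.
True area of peninsula: 160000 × cos²(68.5°) = 160000 × 0.1343 = 21490 km².
True area of archipelago: 180000 × cos²(47.3°) = 180000 × 0.4599 = 82780 km².
Ratio = 21490 / 82780 ≈ 0.260.

0.260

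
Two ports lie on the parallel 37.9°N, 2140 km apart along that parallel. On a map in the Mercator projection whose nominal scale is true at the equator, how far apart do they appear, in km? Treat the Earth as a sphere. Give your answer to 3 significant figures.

The Mercator projection is conformal; its linear scale factor is the same in every direction and equals sec φ = 1/cos φ.
Along the parallel, k = sec 37.9° = 1/0.7891 = 1.267.
Map distance = 2140 × 1.267 ≈ 2710 km.

2710 km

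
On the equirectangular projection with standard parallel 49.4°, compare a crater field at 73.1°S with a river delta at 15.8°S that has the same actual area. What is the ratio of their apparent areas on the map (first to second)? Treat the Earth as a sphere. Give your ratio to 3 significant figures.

The equidistant cylindrical projection with φ₀ = 49.4° has h = 1 (meridians true) and k = cos φ₀ / cos φ along parallels.
Areal scale at 73.1°: h·k = 1.000 × 2.239 = 2.239.
Areal scale at 15.8°: h·k = 1.000 × 0.6763 = 0.6763.
Ratio = 2.239/0.6763 ≈ 3.31.

3.31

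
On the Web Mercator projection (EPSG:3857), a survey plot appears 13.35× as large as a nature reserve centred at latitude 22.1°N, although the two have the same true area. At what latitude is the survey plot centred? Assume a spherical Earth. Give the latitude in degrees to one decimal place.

On Mercator, (apparent₁)/(apparent₂) = sec²φ₁ / sec²φ₂ when true areas are equal.
cos²φ₂ / cos²φ₁ = 13.35  ⇒  cos φ₁ = cos 22.1° / √13.35 = 0.9265/3.654 = 0.2536.
φ₁ = arccos(0.2536) ≈ 75.3°.

75.3°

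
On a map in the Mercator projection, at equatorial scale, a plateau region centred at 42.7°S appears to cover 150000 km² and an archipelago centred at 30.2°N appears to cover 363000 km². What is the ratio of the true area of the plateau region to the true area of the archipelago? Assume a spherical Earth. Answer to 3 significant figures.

On Mercator the areal scale is sec²φ, so true area = apparent × cos²φ.
True area of plateau region: 150000 × cos²(42.7°) = 150000 × 0.5401 = 81010 km².
True area of archipelago: 363000 × cos²(30.2°) = 363000 × 0.7470 = 271200 km².
Ratio = 81010 / 271200 ≈ 0.299.

0.299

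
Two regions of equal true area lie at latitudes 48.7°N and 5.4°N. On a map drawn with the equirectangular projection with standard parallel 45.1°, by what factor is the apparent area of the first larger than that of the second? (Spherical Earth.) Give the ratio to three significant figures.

1.51

In the equirectangular projection with standard parallel φ₀ = 45.1° (x = Rλ cos φ₀, y = Rφ), meridians are true-scale (h = 1) and the parallel scale is k = cos φ₀ / cos φ.
Areal scale at 48.7°: h·k = 1.000 × 1.069 = 1.069.
Areal scale at 5.4°: h·k = 1.000 × 0.7090 = 0.7090.
Ratio = 1.069/0.7090 ≈ 1.51.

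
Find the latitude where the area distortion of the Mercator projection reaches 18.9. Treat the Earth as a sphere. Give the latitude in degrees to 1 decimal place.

76.7°

Mercator areal scale is sec²φ.
sec²φ = 18.9  ⇒  cos²φ = 0.05291  ⇒  cos φ = 0.2300.
φ = arccos(0.2300) ≈ 76.7°.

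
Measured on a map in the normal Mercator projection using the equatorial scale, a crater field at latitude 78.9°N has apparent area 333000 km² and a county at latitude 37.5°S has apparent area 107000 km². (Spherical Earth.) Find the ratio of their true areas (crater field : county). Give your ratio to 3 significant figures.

On Mercator the areal scale is sec²φ, so true area = apparent × cos²φ.
True area of crater field: 333000 × cos²(78.9°) = 333000 × 0.03706 = 12340 km².
True area of county: 107000 × cos²(37.5°) = 107000 × 0.6294 = 67350 km².
Ratio = 12340 / 67350 ≈ 0.183.

0.183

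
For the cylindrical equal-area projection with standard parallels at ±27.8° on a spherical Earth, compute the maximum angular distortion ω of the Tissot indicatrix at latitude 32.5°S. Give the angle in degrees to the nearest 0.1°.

Cylindrical equal-area (φ₀ = 27.8°): h = cos φ / cos 27.8° along meridians, k = cos 27.8° / cos φ along parallels; h·k = 1.
At 32.5°: h = 0.9534, k = 1.049; principal scales a = 1.049, b = 0.9534.
sin(ω/2) = (a − b)/(a + b) = 0.09540/2.002 = 0.04765, so ω = 2 arcsin(0.04765) ≈ 5.5°.

5.5°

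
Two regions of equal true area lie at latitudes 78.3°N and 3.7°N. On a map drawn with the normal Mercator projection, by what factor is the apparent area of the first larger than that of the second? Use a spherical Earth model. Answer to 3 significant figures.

Mercator areal scale is sec²φ.
At 78.3°: sec²(78.3°) = 1/0.2028² = 24.32.
At 3.7°: sec²(3.7°) = 1/0.9979² = 1.004.
Ratio = 24.32/1.004 = cos²(3.7°)/cos²(78.3°) ≈ 24.2.

24.2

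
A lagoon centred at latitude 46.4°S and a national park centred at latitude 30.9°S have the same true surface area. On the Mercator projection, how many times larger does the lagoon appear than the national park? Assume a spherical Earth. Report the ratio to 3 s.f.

Mercator areal scale is sec²φ.
At 46.4°: sec²(46.4°) = 1/0.6896² = 2.103.
At 30.9°: sec²(30.9°) = 1/0.8581² = 1.358.
Ratio = 2.103/1.358 = cos²(30.9°)/cos²(46.4°) ≈ 1.55.

1.55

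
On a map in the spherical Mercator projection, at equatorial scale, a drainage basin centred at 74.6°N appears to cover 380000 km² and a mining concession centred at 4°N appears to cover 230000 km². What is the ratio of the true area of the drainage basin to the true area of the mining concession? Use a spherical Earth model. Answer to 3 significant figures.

0.117

Since Mercator area scale is 1/cos²φ, the true area equals the apparent area multiplied by cos²φ.
True area of drainage basin: 380000 × cos²(74.6°) = 380000 × 0.07052 = 26800 km².
True area of mining concession: 230000 × cos²(4°) = 230000 × 0.9951 = 228900 km².
Ratio = 26800 / 228900 ≈ 0.117.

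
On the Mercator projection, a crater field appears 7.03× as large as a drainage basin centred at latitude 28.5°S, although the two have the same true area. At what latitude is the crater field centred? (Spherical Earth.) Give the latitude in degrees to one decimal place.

70.6°

Mercator areal scale is sec²φ, so apparent-area ratio = sec²φ₁ / sec²φ₂ = cos²φ₂ / cos²φ₁.
cos²φ₂ / cos²φ₁ = 7.03  ⇒  cos φ₁ = cos 28.5° / √7.03 = 0.8788/2.651 = 0.3315.
φ₁ = arccos(0.3315) ≈ 70.6°.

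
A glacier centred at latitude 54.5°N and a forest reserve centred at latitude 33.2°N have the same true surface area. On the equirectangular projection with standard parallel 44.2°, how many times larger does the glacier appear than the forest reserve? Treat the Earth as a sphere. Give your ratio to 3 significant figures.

The equidistant cylindrical projection with φ₀ = 44.2° has h = 1 (meridians true) and k = cos φ₀ / cos φ along parallels.
Areal scale at 54.5°: h·k = 1.000 × 1.235 = 1.235.
Areal scale at 33.2°: h·k = 1.000 × 0.8568 = 0.8568.
Ratio = 1.235/0.8568 ≈ 1.44.

1.44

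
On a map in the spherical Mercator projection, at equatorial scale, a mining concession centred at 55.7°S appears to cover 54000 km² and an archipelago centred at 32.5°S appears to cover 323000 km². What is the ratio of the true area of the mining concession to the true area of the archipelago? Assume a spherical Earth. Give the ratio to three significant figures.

0.0746

Mercator's areal exaggeration is sec²φ; hence true area = (apparent area) · cos²φ.
True area of mining concession: 54000 × cos²(55.7°) = 54000 × 0.3176 = 17150 km².
True area of archipelago: 323000 × cos²(32.5°) = 323000 × 0.7113 = 229800 km².
Ratio = 17150 / 229800 ≈ 0.0746.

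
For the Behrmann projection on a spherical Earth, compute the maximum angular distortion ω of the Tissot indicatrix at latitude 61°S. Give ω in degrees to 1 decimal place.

63.0°

The Behrmann projection is cylindrical equal-area with φ₀ = 30°. A cylindrical equal-area projection with standard parallel φ₀ has meridian scale h = cos φ / cos φ₀ and parallel scale k = cos φ₀ / cos φ (so areas are preserved, h·k = 1).
At 61°: h = 0.5598, k = 1.786; principal scales a = 1.786, b = 0.5598.
sin(ω/2) = (a − b)/(a + b) = 1.227/2.346 = 0.5228, so ω = 2 arcsin(0.5228) ≈ 63.0°.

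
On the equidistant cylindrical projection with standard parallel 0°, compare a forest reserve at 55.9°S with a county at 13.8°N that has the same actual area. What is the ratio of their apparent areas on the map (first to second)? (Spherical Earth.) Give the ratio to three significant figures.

1.73

Plate carrée maps x = Rλ, y = Rφ. The meridian scale is h = 1 and the parallel scale is k = 1/cos φ = sec φ.
Areal scale at 55.9°: h·k = 1.000 × 1.784 = 1.784.
Areal scale at 13.8°: h·k = 1.000 × 1.030 = 1.030.
Ratio = 1.784/1.030 ≈ 1.73.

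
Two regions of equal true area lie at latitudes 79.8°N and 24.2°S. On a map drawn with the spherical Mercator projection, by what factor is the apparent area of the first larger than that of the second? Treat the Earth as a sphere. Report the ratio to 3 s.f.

26.5

On Mercator, area is exaggerated by sec²φ = 1/cos²φ.
At 79.8°: sec²(79.8°) = 1/0.1771² = 31.89.
At 24.2°: sec²(24.2°) = 1/0.9121² = 1.202.
Ratio = 31.89/1.202 = cos²(24.2°)/cos²(79.8°) ≈ 26.5.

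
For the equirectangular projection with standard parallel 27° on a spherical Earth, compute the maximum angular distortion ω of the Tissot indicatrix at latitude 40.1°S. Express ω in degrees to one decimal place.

The equidistant cylindrical projection with φ₀ = 27° has h = 1 (meridians true) and k = cos φ₀ / cos φ along parallels.
At 40.1°: h = 1.000, k = 1.165; principal scales a = 1.165, b = 1.000.
sin(ω/2) = (a − b)/(a + b) = 0.1648/2.165 = 0.07614, so ω = 2 arcsin(0.07614) ≈ 8.7°.

8.7°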